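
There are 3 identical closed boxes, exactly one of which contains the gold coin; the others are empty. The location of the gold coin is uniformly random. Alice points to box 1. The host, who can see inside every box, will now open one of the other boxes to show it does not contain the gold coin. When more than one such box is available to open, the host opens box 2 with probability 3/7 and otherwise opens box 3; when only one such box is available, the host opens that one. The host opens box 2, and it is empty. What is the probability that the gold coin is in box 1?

Condition on the true location of the gold coin.
If it is in box 1 (prior 1/3): box 2 is available, opened with probability 3/7; weight (1/3)·(3/7) = 1/7.
If it is in box 2 (prior 1/3): the host opened box 2, so this case is ruled out; weight (1/3)·0 = 0.
If it is in box 3 (prior 1/3): only box 2 is available, probability 1; weight (1/3)·1 = 1/3.
The weights sum to 10/21.
So P(the gold coin in box 1 | the host opened box 2) = (1/7) / (10/21) = 3/10.

3/10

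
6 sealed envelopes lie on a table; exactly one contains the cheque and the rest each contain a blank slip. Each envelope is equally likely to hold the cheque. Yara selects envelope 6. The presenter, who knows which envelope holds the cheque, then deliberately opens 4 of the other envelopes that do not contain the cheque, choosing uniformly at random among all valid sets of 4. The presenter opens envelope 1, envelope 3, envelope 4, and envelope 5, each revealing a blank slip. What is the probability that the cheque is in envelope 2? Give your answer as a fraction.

5/6

Apply Bayes' rule, conditioning on where the cheque actually is.
If it is in any of envelopes 1, 3, 4, and 5 (prior 1/6 each): that envelope was opened and seen not to hold the prize — ruled out; weight (1/6)·0 = 0 each.
If it is in envelope 2 (prior 1/6): the presenter has no choice, probability 1; weight (1/6)·1 = 1/6.
If it is in envelope 6 (prior 1/6): the presenter has 5 equally likely choices, so probability 1/5; weight (1/6)·(1/5) = 1/30.
The weights sum to 1/5.
So P(the cheque in envelope 2 | the presenter opened envelope 1, envelope 3, envelope 4, and envelope 5) = (1/6) / (1/5) = 5/6.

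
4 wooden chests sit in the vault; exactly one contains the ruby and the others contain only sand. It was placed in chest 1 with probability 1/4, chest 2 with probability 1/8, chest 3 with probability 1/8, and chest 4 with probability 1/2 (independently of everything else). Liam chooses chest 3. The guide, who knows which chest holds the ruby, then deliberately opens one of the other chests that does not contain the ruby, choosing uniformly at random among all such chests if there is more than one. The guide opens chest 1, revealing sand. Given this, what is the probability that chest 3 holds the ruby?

2/17

Apply Bayes' rule, conditioning on where the ruby actually is.
If it is in chest 1 (prior 1/4): the guide opened chest 1, so this case is ruled out; weight (1/4)·0 = 0.
If it is in chest 2 (prior 1/8): the guide has 2 equally likely choices, so probability 1/2; weight (1/8)·(1/2) = 1/16.
If it is in chest 3 (prior 1/8): the guide has 3 equally likely choices, so probability 1/3; weight (1/8)·(1/3) = 1/24.
If it is in chest 4 (prior 1/2): the guide has 2 equally likely choices, so probability 1/2; weight (1/2)·(1/2) = 1/4.
The weights sum to 17/48.
So P(the ruby in chest 3 | the guide opened chest 1) = (1/24) / (17/48) = 2/17.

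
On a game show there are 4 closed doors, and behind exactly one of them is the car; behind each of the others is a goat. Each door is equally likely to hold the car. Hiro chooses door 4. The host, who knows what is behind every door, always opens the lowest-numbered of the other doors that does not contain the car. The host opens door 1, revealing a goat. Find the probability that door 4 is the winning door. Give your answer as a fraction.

Consider each possible location of the car in turn.
If it is behind door 1 (prior 1/4): the host opened door 1, so this case is ruled out; weight (1/4)·0 = 0.
If it is behind any of doors 2, 3, and 4 (prior 1/4 each): door 1 is the lowest-numbered option available, probability 1; weight (1/4)·1 = 1/4 each.
The weights sum to 3/4.
So P(the car behind door 4 | the host opened door 1) = (1/4) / (3/4) = 1/3.

1/3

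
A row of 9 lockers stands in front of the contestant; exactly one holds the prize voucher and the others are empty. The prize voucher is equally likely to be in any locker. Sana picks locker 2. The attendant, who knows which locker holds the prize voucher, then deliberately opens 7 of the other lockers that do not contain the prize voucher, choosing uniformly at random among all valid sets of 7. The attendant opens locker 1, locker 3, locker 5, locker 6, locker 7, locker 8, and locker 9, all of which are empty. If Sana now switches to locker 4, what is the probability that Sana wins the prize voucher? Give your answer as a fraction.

Condition on the true location of the prize voucher.
If it is in any of lockers 1, 3, 5, 6, 7, 8, and 9 (prior 1/9 each): that locker was opened and seen not to hold the prize — ruled out; weight (1/9)·0 = 0 each.
If it is in locker 2 (prior 1/9): the attendant has 8 equally likely choices, so probability 1/8; weight (1/9)·(1/8) = 1/72.
If it is in locker 4 (prior 1/9): the attendant has no choice, probability 1; weight (1/9)·1 = 1/9.
The weights sum to 1/8.
So P(the prize voucher in locker 4 | the attendant opened locker 1, locker 3, locker 5, locker 6, locker 7, locker 8, and locker 9) = (1/9) / (1/8) = 8/9.

8/9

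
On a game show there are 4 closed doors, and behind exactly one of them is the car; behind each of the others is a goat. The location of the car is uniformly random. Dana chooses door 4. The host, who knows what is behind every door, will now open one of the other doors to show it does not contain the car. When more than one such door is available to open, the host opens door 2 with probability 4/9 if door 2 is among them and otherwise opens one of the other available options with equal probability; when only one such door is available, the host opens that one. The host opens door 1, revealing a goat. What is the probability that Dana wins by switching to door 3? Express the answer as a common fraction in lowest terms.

Apply Bayes' rule, conditioning on where the car actually is.
If it is behind door 1 (prior 1/4): the host opened door 1, so this case is ruled out; weight (1/4)·0 = 0.
If it is behind door 2 (prior 1/4): door 2 holds the prize so is unavailable; the host chooses uniformly among the 2 others, probability 1/2; weight (1/4)·(1/2) = 1/8.
If it is behind door 3 (prior 1/4): door 2 is available but not opened, probability 5/9; weight (1/4)·(5/9) = 5/36.
If it is behind door 4 (prior 1/4): door 2 is available but not opened; door 1 gets probability (1 − 4/9)/2 = 5/18; weight (1/4)·(5/18) = 5/72.
The weights sum to 1/3.
So P(the car behind door 3 | the host opened door 1) = (5/36) / (1/3) = 5/12.

5/12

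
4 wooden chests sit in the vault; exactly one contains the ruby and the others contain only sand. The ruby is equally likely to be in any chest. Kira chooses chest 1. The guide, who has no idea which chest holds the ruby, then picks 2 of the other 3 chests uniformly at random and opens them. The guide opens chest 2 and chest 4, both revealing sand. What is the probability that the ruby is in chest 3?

Apply Bayes' rule, conditioning on where the ruby actually is.
If it is in either of chests 1 and 3 (prior 1/4 each): the guide picks exactly this set with probability 1/3 regardless, and none is the prize; weight (1/4)·(1/3) = 1/12 each.
If it is in either of chests 2 and 4 (prior 1/4 each): that chest was opened and seen not to hold the prize — ruled out; weight (1/4)·0 = 0 each.
The weights sum to 1/6.
So P(the ruby in chest 3 | the guide opened chest 2 and chest 4) = (1/12) / (1/6) = 1/2.

1/2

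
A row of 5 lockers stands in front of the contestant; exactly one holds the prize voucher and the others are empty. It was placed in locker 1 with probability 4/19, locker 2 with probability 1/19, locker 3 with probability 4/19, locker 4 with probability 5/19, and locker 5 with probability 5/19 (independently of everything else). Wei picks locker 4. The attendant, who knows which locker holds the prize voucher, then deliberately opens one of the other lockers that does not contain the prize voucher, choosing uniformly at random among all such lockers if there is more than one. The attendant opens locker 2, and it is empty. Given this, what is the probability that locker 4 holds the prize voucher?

Consider each possible location of the prize voucher in turn.
If it is in either of lockers 1 and 3 (prior 4/19 each): the attendant has 3 equally likely choices, so probability 1/3; weight (4/19)·(1/3) = 4/57 each.
If it is in locker 2 (prior 1/19): the attendant opened locker 2, so this case is ruled out; weight (1/19)·0 = 0.
If it is in locker 4 (prior 5/19): the attendant has 4 equally likely choices, so probability 1/4; weight (5/19)·(1/4) = 5/76.
If it is in locker 5 (prior 5/19): the attendant has 3 equally likely choices, so probability 1/3; weight (5/19)·(1/3) = 5/57.
The weights sum to 67/228.
So P(the prize voucher in locker 4 | the attendant opened locker 2) = (5/76) / (67/228) = 15/67.

15/67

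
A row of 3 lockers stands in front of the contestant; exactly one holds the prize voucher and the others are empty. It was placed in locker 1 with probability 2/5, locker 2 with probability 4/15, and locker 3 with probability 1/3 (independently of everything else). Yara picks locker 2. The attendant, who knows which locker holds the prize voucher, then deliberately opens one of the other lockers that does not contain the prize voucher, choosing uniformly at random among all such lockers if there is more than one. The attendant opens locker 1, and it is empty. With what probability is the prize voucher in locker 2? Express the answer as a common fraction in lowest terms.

2/7

Condition on the true location of the prize voucher.
If it is in locker 1 (prior 2/5): the attendant opened locker 1, so this case is ruled out; weight (2/5)·0 = 0.
If it is in locker 2 (prior 4/15): the attendant has 2 equally likely choices, so probability 1/2; weight (4/15)·(1/2) = 2/15.
If it is in locker 3 (prior 1/3): the attendant has no choice, probability 1; weight (1/3)·1 = 1/3.
The weights sum to 7/15.
So P(the prize voucher in locker 2 | the attendant opened locker 1) = (2/15) / (7/15) = 2/7.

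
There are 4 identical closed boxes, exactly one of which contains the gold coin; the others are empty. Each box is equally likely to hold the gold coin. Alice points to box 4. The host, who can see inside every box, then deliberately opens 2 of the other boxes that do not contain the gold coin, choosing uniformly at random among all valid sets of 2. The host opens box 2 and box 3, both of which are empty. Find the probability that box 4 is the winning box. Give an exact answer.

1/4

Condition on the true location of the gold coin.
If it is in box 1 (prior 1/4): the host has no choice, probability 1; weight (1/4)·1 = 1/4.
If it is in either of boxes 2 and 3 (prior 1/4 each): that box was opened and seen not to hold the prize — ruled out; weight (1/4)·0 = 0 each.
If it is in box 4 (prior 1/4): the host has 3 equally likely choices, so probability 1/3; weight (1/4)·(1/3) = 1/12.
The weights sum to 1/3.
So P(the gold coin in box 4 | the host opened box 2 and box 3) = (1/12) / (1/3) = 1/4.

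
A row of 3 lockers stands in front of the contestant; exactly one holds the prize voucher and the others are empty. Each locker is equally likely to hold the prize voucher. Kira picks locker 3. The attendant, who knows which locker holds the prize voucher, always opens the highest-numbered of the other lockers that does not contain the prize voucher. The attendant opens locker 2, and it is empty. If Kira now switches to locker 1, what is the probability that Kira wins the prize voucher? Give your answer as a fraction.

Apply Bayes' rule, conditioning on where the prize voucher actually is.
If it is in either of lockers 1 and 3 (prior 1/3 each): locker 2 is the highest-numbered option available, probability 1; weight (1/3)·1 = 1/3 each.
If it is in locker 2 (prior 1/3): the attendant opened locker 2, so this case is ruled out; weight (1/3)·0 = 0.
The weights sum to 2/3.
So P(the prize voucher in locker 1 | the attendant opened locker 2) = (1/3) / (2/3) = 1/2.

1/2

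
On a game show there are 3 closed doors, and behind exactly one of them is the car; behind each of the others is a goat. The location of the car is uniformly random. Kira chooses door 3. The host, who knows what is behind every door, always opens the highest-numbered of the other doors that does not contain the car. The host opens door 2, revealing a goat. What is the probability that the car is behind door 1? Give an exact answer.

Condition on the true location of the car.
If it is behind either of doors 1 and 3 (prior 1/3 each): door 2 is the highest-numbered option available, probability 1; weight (1/3)·1 = 1/3 each.
If it is behind door 2 (prior 1/3): the host opened door 2, so this case is ruled out; weight (1/3)·0 = 0.
The weights sum to 2/3.
So P(the car behind door 1 | the host opened door 2) = (1/3) / (2/3) = 1/2.

1/2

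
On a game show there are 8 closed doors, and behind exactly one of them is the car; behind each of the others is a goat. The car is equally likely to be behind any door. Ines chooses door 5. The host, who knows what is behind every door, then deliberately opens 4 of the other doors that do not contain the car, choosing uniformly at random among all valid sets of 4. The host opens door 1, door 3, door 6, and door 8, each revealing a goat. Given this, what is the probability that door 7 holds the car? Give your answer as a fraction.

7/24

Condition on the true location of the car.
If it is behind any of doors 1, 3, 6, and 8 (prior 1/8 each): that door was opened and seen not to hold the prize — ruled out; weight (1/8)·0 = 0 each.
If it is behind any of doors 2, 4, and 7 (prior 1/8 each): the host has 15 equally likely choices, so probability 1/15; weight (1/8)·(1/15) = 1/120 each.
If it is behind door 5 (prior 1/8): the host has 35 equally likely choices, so probability 1/35; weight (1/8)·(1/35) = 1/280.
The weights sum to 1/35.
So P(the car behind door 7 | the host opened door 1, door 3, door 6, and door 8) = (1/120) / (1/35) = 7/24.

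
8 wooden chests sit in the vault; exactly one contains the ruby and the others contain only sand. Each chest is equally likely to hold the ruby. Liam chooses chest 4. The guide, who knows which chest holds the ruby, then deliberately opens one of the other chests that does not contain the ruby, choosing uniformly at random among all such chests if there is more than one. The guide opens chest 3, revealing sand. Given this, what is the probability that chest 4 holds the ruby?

1/8

Apply Bayes' rule, conditioning on where the ruby actually is.
If it is in any of chests 1, 2, 5, 6, 7, and 8 (prior 1/8 each): the guide has 6 equally likely choices, so probability 1/6; weight (1/8)·(1/6) = 1/48 each.
If it is in chest 3 (prior 1/8): the guide opened chest 3, so this case is ruled out; weight (1/8)·0 = 0.
If it is in chest 4 (prior 1/8): the guide has 7 equally likely choices, so probability 1/7; weight (1/8)·(1/7) = 1/56.
The weights sum to 1/7.
So P(the ruby in chest 4 | the guide opened chest 3) = (1/56) / (1/7) = 1/8.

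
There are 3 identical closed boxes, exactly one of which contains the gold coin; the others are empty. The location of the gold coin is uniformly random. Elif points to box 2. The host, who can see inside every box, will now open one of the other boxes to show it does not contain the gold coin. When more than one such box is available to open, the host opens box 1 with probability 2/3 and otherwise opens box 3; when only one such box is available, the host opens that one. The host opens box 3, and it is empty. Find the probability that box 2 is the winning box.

1/4

Apply Bayes' rule, conditioning on where the gold coin actually is.
If it is in box 1 (prior 1/3): only box 3 is available, probability 1; weight (1/3)·1 = 1/3.
If it is in box 2 (prior 1/3): box 1 is available but not opened, probability 1/3; weight (1/3)·(1/3) = 1/9.
If it is in box 3 (prior 1/3): the host opened box 3, so this case is ruled out; weight (1/3)·0 = 0.
The weights sum to 4/9.
So P(the gold coin in box 2 | the host opened box 3) = (1/9) / (4/9) = 1/4.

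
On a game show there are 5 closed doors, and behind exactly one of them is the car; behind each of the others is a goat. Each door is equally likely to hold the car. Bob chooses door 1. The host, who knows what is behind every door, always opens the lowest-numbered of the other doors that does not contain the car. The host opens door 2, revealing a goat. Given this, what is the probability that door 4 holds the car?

1/4

Consider each possible location of the car in turn.
If it is behind any of doors 1, 3, 4, and 5 (prior 1/5 each): door 2 is the lowest-numbered option available, probability 1; weight (1/5)·1 = 1/5 each.
If it is behind door 2 (prior 1/5): the host opened door 2, so this case is ruled out; weight (1/5)·0 = 0.
The weights sum to 4/5.
So P(the car behind door 4 | the host opened door 2) = (1/5) / (4/5) = 1/4.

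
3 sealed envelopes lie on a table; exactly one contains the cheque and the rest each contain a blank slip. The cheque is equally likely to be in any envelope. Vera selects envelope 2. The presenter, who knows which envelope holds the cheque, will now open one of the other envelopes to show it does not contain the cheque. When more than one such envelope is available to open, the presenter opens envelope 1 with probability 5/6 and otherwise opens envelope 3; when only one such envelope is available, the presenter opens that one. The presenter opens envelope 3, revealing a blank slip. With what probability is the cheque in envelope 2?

1/7

Consider each possible location of the cheque in turn.
If it is in envelope 1 (prior 1/3): only envelope 3 is available, probability 1; weight (1/3)·1 = 1/3.
If it is in envelope 2 (prior 1/3): envelope 1 is available but not opened, probability 1/6; weight (1/3)·(1/6) = 1/18.
If it is in envelope 3 (prior 1/3): the presenter opened envelope 3, so this case is ruled out; weight (1/3)·0 = 0.
The weights sum to 7/18.
So P(the cheque in envelope 2 | the presenter opened envelope 3) = (1/18) / (7/18) = 1/7.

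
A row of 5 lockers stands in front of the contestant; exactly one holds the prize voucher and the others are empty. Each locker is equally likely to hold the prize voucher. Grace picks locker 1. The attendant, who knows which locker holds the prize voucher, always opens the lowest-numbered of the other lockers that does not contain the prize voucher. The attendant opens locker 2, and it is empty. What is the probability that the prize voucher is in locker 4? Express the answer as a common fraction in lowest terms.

Condition on the true location of the prize voucher.
If it is in any of lockers 1, 3, 4, and 5 (prior 1/5 each): locker 2 is the lowest-numbered option available, probability 1; weight (1/5)·1 = 1/5 each.
If it is in locker 2 (prior 1/5): the attendant opened locker 2, so this case is ruled out; weight (1/5)·0 = 0.
The weights sum to 4/5.
So P(the prize voucher in locker 4 | the attendant opened locker 2) = (1/5) / (4/5) = 1/4.

1/4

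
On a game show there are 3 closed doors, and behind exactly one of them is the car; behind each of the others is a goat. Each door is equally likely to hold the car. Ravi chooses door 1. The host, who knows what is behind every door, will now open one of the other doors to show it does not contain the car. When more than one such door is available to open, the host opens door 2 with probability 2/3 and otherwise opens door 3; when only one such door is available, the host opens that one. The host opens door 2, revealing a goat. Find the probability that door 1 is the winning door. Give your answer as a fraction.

2/5

Apply Bayes' rule, conditioning on where the car actually is.
If it is behind door 1 (prior 1/3): door 2 is available, opened with probability 2/3; weight (1/3)·(2/3) = 2/9.
If it is behind door 2 (prior 1/3): the host opened door 2, so this case is ruled out; weight (1/3)·0 = 0.
If it is behind door 3 (prior 1/3): only door 2 is available, probability 1; weight (1/3)·1 = 1/3.
The weights sum to 5/9.
So P(the car behind door 1 | the host opened door 2) = (2/9) / (5/9) = 2/5.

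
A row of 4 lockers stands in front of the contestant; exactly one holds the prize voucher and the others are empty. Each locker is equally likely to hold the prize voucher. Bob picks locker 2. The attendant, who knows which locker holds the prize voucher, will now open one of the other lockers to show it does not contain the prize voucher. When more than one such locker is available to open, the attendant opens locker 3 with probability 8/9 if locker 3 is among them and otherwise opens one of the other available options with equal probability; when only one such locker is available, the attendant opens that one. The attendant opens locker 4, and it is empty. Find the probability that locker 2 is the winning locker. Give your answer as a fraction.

1/12

Apply Bayes' rule, conditioning on where the prize voucher actually is.
If it is in locker 1 (prior 1/4): locker 3 is available but not opened, probability 1/9; weight (1/4)·(1/9) = 1/36.
If it is in locker 2 (prior 1/4): locker 3 is available but not opened; locker 4 gets probability (1 − 8/9)/2 = 1/18; weight (1/4)·(1/18) = 1/72.
If it is in locker 3 (prior 1/4): locker 3 holds the prize so is unavailable; the attendant chooses uniformly among the 2 others, probability 1/2; weight (1/4)·(1/2) = 1/8.
If it is in locker 4 (prior 1/4): the attendant opened locker 4, so this case is ruled out; weight (1/4)·0 = 0.
The weights sum to 1/6.
So P(the prize voucher in locker 2 | the attendant opened locker 4) = (1/72) / (1/6) = 1/12.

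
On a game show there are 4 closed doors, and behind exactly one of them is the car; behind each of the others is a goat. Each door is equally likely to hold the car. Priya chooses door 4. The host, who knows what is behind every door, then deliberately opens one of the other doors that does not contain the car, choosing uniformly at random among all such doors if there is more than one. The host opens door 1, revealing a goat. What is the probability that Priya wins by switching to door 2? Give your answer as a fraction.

Consider each possible location of the car in turn.
If it is behind door 1 (prior 1/4): the host opened door 1, so this case is ruled out; weight (1/4)·0 = 0.
If it is behind either of doors 2 and 3 (prior 1/4 each): the host has 2 equally likely choices, so probability 1/2; weight (1/4)·(1/2) = 1/8 each.
If it is behind door 4 (prior 1/4): the host has 3 equally likely choices, so probability 1/3; weight (1/4)·(1/3) = 1/12.
The weights sum to 1/3.
So P(the car behind door 2 | the host opened door 1) = (1/8) / (1/3) = 3/8.

3/8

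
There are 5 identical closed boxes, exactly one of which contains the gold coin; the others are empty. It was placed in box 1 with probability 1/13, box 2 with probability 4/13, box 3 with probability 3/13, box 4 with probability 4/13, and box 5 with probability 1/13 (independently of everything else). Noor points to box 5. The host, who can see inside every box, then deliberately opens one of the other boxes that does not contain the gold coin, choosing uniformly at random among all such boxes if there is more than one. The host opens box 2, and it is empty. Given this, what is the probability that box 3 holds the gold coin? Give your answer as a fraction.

Consider each possible location of the gold coin in turn.
If it is in box 1 (prior 1/13): the host has 3 equally likely choices, so probability 1/3; weight (1/13)·(1/3) = 1/39.
If it is in box 2 (prior 4/13): the host opened box 2, so this case is ruled out; weight (4/13)·0 = 0.
If it is in box 3 (prior 3/13): the host has 3 equally likely choices, so probability 1/3; weight (3/13)·(1/3) = 1/13.
If it is in box 4 (prior 4/13): the host has 3 equally likely choices, so probability 1/3; weight (4/13)·(1/3) = 4/39.
If it is in box 5 (prior 1/13): the host has 4 equally likely choices, so probability 1/4; weight (1/13)·(1/4) = 1/52.
The weights sum to 35/156.
So P(the gold coin in box 3 | the host opened box 2) = (1/13) / (35/156) = 12/35.

12/35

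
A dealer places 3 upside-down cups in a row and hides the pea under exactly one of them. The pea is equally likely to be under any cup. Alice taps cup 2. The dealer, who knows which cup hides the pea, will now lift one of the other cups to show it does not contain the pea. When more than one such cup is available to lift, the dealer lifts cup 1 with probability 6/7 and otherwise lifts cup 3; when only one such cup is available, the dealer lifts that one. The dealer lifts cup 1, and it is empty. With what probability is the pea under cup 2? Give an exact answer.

Consider each possible location of the pea in turn.
If it is under cup 1 (prior 1/3): the dealer opened cup 1, so this case is ruled out; weight (1/3)·0 = 0.
If it is under cup 2 (prior 1/3): cup 1 is available, opened with probability 6/7; weight (1/3)·(6/7) = 2/7.
If it is under cup 3 (prior 1/3): only cup 1 is available, probability 1; weight (1/3)·1 = 1/3.
The weights sum to 13/21.
So P(the pea under cup 2 | the dealer opened cup 1) = (2/7) / (13/21) = 6/13.

6/13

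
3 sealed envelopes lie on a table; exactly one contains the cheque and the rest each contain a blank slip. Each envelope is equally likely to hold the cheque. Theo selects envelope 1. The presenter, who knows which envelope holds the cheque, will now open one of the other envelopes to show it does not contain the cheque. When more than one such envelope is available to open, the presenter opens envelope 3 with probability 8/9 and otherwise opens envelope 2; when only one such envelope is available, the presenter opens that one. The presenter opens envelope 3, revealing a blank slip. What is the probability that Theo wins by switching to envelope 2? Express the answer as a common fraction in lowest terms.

Apply Bayes' rule, conditioning on where the cheque actually is.
If it is in envelope 1 (prior 1/3): envelope 3 is available, opened with probability 8/9; weight (1/3)·(8/9) = 8/27.
If it is in envelope 2 (prior 1/3): only envelope 3 is available, probability 1; weight (1/3)·1 = 1/3.
If it is in envelope 3 (prior 1/3): the presenter opened envelope 3, so this case is ruled out; weight (1/3)·0 = 0.
The weights sum to 17/27.
So P(the cheque in envelope 2 | the presenter opened envelope 3) = (1/3) / (17/27) = 9/17.

9/17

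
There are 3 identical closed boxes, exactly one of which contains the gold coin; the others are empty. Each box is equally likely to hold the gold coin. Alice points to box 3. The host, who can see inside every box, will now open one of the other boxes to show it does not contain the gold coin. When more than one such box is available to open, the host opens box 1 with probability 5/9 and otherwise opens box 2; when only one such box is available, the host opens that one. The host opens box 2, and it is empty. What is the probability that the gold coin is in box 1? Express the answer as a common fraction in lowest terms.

Consider each possible location of the gold coin in turn.
If it is in box 1 (prior 1/3): only box 2 is available, probability 1; weight (1/3)·1 = 1/3.
If it is in box 2 (prior 1/3): the host opened box 2, so this case is ruled out; weight (1/3)·0 = 0.
If it is in box 3 (prior 1/3): box 1 is available but not opened, probability 4/9; weight (1/3)·(4/9) = 4/27.
The weights sum to 13/27.
So P(the gold coin in box 1 | the host opened box 2) = (1/3) / (13/27) = 9/13.

9/13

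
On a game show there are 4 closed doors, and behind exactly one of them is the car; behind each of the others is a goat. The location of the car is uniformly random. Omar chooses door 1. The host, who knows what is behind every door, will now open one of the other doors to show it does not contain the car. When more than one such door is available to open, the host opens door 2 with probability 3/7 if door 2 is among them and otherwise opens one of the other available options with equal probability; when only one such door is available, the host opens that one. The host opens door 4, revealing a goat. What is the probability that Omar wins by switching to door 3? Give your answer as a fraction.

8/19

Condition on the true location of the car.
If it is behind door 1 (prior 1/4): door 2 is available but not opened; door 4 gets probability (1 − 3/7)/2 = 2/7; weight (1/4)·(2/7) = 1/14.
If it is behind door 2 (prior 1/4): door 2 holds the prize so is unavailable; the host chooses uniformly among the 2 others, probability 1/2; weight (1/4)·(1/2) = 1/8.
If it is behind door 3 (prior 1/4): door 2 is available but not opened, probability 4/7; weight (1/4)·(4/7) = 1/7.
If it is behind door 4 (prior 1/4): the host opened door 4, so this case is ruled out; weight (1/4)·0 = 0.
The weights sum to 19/56.
So P(the car behind door 3 | the host opened door 4) = (1/7) / (19/56) = 8/19.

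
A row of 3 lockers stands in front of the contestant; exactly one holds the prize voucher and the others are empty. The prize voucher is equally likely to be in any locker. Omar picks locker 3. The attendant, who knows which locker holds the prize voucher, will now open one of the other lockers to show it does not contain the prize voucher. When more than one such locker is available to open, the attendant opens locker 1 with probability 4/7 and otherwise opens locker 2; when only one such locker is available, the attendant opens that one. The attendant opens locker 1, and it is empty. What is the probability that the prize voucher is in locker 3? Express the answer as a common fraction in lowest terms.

4/11

Apply Bayes' rule, conditioning on where the prize voucher actually is.
If it is in locker 1 (prior 1/3): the attendant opened locker 1, so this case is ruled out; weight (1/3)·0 = 0.
If it is in locker 2 (prior 1/3): only locker 1 is available, probability 1; weight (1/3)·1 = 1/3.
If it is in locker 3 (prior 1/3): locker 1 is available, opened with probability 4/7; weight (1/3)·(4/7) = 4/21.
The weights sum to 11/21.
So P(the prize voucher in locker 3 | the attendant opened locker 1) = (4/21) / (11/21) = 4/11.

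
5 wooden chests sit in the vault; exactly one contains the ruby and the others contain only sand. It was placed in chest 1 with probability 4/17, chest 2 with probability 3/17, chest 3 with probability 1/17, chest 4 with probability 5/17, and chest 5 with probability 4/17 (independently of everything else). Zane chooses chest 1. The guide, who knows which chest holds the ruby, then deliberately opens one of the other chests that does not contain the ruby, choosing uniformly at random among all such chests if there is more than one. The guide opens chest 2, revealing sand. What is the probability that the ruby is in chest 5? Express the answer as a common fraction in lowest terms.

4/13

Condition on the true location of the ruby.
If it is in chest 1 (prior 4/17): the guide has 4 equally likely choices, so probability 1/4; weight (4/17)·(1/4) = 1/17.
If it is in chest 2 (prior 3/17): the guide opened chest 2, so this case is ruled out; weight (3/17)·0 = 0.
If it is in chest 3 (prior 1/17): the guide has 3 equally likely choices, so probability 1/3; weight (1/17)·(1/3) = 1/51.
If it is in chest 4 (prior 5/17): the guide has 3 equally likely choices, so probability 1/3; weight (5/17)·(1/3) = 5/51.
If it is in chest 5 (prior 4/17): the guide has 3 equally likely choices, so probability 1/3; weight (4/17)·(1/3) = 4/51.
The weights sum to 13/51.
So P(the ruby in chest 5 | the guide opened chest 2) = (4/51) / (13/51) = 4/13.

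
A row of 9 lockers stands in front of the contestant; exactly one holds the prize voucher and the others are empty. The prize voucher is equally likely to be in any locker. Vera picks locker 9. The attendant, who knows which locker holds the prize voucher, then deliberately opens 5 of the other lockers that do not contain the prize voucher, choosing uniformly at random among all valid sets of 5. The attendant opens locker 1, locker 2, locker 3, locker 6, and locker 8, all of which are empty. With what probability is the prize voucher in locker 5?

Consider each possible location of the prize voucher in turn.
If it is in any of lockers 1, 2, 3, 6, and 8 (prior 1/9 each): that locker was opened and seen not to hold the prize — ruled out; weight (1/9)·0 = 0 each.
If it is in any of lockers 4, 5, and 7 (prior 1/9 each): the attendant has 21 equally likely choices, so probability 1/21; weight (1/9)·(1/21) = 1/189 each.
If it is in locker 9 (prior 1/9): the attendant has 56 equally likely choices, so probability 1/56; weight (1/9)·(1/56) = 1/504.
The weights sum to 1/56.
So P(the prize voucher in locker 5 | the attendant opened locker 1, locker 2, locker 3, locker 6, and locker 8) = (1/189) / (1/56) = 8/27.

8/27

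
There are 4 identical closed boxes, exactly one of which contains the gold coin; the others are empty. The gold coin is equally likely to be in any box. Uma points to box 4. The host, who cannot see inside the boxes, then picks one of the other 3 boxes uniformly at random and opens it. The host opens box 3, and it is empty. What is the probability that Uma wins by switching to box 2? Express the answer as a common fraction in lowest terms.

Condition on the true location of the gold coin.
If it is in any of boxes 1, 2, and 4 (prior 1/4 each): the host picks box 3 with probability 1/3 regardless, and it is not the prize; weight (1/4)·(1/3) = 1/12 each.
If it is in box 3 (prior 1/4): the host opened box 3, so this case is ruled out; weight (1/4)·0 = 0.
The weights sum to 1/4.
So P(the gold coin in box 2 | the host opened box 3) = (1/12) / (1/4) = 1/3.

1/3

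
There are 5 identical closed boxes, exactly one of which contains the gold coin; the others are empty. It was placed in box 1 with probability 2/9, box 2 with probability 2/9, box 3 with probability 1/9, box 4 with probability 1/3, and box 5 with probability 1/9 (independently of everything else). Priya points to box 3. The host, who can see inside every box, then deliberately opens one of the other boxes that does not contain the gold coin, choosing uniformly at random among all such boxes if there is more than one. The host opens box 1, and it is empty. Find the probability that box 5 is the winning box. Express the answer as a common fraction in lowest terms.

Apply Bayes' rule, conditioning on where the gold coin actually is.
If it is in box 1 (prior 2/9): the host opened box 1, so this case is ruled out; weight (2/9)·0 = 0.
If it is in box 2 (prior 2/9): the host has 3 equally likely choices, so probability 1/3; weight (2/9)·(1/3) = 2/27.
If it is in box 3 (prior 1/9): the host has 4 equally likely choices, so probability 1/4; weight (1/9)·(1/4) = 1/36.
If it is in box 4 (prior 1/3): the host has 3 equally likely choices, so probability 1/3; weight (1/3)·(1/3) = 1/9.
If it is in box 5 (prior 1/9): the host has 3 equally likely choices, so probability 1/3; weight (1/9)·(1/3) = 1/27.
The weights sum to 1/4.
So P(the gold coin in box 5 | the host opened box 1) = (1/27) / (1/4) = 4/27.

4/27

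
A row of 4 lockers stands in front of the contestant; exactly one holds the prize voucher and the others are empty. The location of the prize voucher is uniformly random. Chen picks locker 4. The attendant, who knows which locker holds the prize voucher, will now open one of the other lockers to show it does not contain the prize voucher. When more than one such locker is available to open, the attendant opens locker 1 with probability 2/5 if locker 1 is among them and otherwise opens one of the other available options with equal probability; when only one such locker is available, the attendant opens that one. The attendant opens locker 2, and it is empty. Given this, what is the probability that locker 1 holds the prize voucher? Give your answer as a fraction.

5/14

Consider each possible location of the prize voucher in turn.
If it is in locker 1 (prior 1/4): locker 1 holds the prize so is unavailable; the attendant chooses uniformly among the 2 others, probability 1/2; weight (1/4)·(1/2) = 1/8.
If it is in locker 2 (prior 1/4): the attendant opened locker 2, so this case is ruled out; weight (1/4)·0 = 0.
If it is in locker 3 (prior 1/4): locker 1 is available but not opened, probability 3/5; weight (1/4)·(3/5) = 3/20.
If it is in locker 4 (prior 1/4): locker 1 is available but not opened; locker 2 gets probability (1 − 2/5)/2 = 3/10; weight (1/4)·(3/10) = 3/40.
The weights sum to 7/20.
So P(the prize voucher in locker 1 | the attendant opened locker 2) = (1/8) / (7/20) = 5/14.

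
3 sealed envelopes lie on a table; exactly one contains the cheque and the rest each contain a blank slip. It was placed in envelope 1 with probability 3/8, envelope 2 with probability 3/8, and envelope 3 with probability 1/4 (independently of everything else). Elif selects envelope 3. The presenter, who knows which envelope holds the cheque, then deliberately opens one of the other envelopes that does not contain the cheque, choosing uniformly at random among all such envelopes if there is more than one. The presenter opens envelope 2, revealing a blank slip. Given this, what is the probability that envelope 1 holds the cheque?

Consider each possible location of the cheque in turn.
If it is in envelope 1 (prior 3/8): the presenter has no choice, probability 1; weight (3/8)·1 = 3/8.
If it is in envelope 2 (prior 3/8): the presenter opened envelope 2, so this case is ruled out; weight (3/8)·0 = 0.
If it is in envelope 3 (prior 1/4): the presenter has 2 equally likely choices, so probability 1/2; weight (1/4)·(1/2) = 1/8.
The weights sum to 1/2.
So P(the cheque in envelope 1 | the presenter opened envelope 2) = (3/8) / (1/2) = 3/4.

3/4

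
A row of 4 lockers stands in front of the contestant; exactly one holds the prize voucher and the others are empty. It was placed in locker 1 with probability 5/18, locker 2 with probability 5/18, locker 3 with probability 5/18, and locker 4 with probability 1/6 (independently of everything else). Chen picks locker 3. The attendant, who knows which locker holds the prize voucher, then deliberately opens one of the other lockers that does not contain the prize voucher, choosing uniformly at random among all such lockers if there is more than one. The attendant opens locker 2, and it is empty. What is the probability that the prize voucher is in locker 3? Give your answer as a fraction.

5/17

Condition on the true location of the prize voucher.
If it is in locker 1 (prior 5/18): the attendant has 2 equally likely choices, so probability 1/2; weight (5/18)·(1/2) = 5/36.
If it is in locker 2 (prior 5/18): the attendant opened locker 2, so this case is ruled out; weight (5/18)·0 = 0.
If it is in locker 3 (prior 5/18): the attendant has 3 equally likely choices, so probability 1/3; weight (5/18)·(1/3) = 5/54.
If it is in locker 4 (prior 1/6): the attendant has 2 equally likely choices, so probability 1/2; weight (1/6)·(1/2) = 1/12.
The weights sum to 17/54.
So P(the prize voucher in locker 3 | the attendant opened locker 2) = (5/54) / (17/54) = 5/17.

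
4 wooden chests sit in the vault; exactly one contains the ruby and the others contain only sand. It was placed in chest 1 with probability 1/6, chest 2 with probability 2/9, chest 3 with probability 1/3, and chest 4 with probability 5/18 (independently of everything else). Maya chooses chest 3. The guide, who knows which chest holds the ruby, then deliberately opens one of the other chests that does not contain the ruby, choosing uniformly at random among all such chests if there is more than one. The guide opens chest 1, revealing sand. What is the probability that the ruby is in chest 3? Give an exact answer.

4/13

Consider each possible location of the ruby in turn.
If it is in chest 1 (prior 1/6): the guide opened chest 1, so this case is ruled out; weight (1/6)·0 = 0.
If it is in chest 2 (prior 2/9): the guide has 2 equally likely choices, so probability 1/2; weight (2/9)·(1/2) = 1/9.
If it is in chest 3 (prior 1/3): the guide has 3 equally likely choices, so probability 1/3; weight (1/3)·(1/3) = 1/9.
If it is in chest 4 (prior 5/18): the guide has 2 equally likely choices, so probability 1/2; weight (5/18)·(1/2) = 5/36.
The weights sum to 13/36.
So P(the ruby in chest 3 | the guide opened chest 1) = (1/9) / (13/36) = 4/13.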